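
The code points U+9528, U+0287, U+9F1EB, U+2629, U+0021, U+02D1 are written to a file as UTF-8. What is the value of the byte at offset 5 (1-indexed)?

1-indexed offset 5 is 0-indexed offset 4.
U+9528 → 3-byte form E9 94 A8 at offsets 0–2.
U+0287 → 2-byte form CA 87 at offsets 3–4.
Offset 4 falls in char 2's range; it's byte 2 of CA 87 = 0x87.

0x87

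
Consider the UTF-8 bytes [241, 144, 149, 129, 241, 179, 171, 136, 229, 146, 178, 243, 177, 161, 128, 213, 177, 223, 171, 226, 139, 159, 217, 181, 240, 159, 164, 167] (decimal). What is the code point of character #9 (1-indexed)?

U+1F927

Offset 0: leading byte 0xF1 = 11110001 → 4-byte char #1 = F1 90 95 81.
Offset 4: leading byte 0xF1 = 11110001 → 4-byte char #2 = F1 B3 AB 88.
Offset 8: leading byte 0xE5 = 11100101 → 3-byte char #3 = E5 92 B2.
Offset 11: leading byte 0xF3 = 11110011 → 4-byte char #4 = F3 B1 A1 80.
Offset 15: leading byte 0xD5 = 11010101 → 2-byte char #5 = D5 B1.
Offset 17: leading byte 0xDF = 11011111 → 2-byte char #6 = DF AB.
Offset 19: leading byte 0xE2 = 11100010 → 3-byte char #7 = E2 8B 9F.
Offset 22: leading byte 0xD9 = 11011001 → 2-byte char #8 = D9 B5.
Offset 24: leading byte 0xF0 = 11110000 → 4-byte char #9 = F0 9F A4 A7.
Leading byte 0xF0 = 11110000 matches 11110xxx → 4-byte sequence.
Byte 1: 0xF0 = 11110000, payload 000 (3 bits).
Byte 2: 0x9F = 10011111 (10xxxxxx ✓), payload 011111.
Byte 3: 0xA4 = 10100100 (10xxxxxx ✓), payload 100100.
Byte 4: 0xA7 = 10100111 (10xxxxxx ✓), payload 100111.
Concatenate: 000011111100100100111 = 0x1F927 (21 bits → U+1F927).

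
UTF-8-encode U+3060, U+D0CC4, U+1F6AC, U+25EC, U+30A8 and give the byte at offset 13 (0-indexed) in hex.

0xAC

U+3060 → 3-byte form E3 81 A0 at offsets 0–2.
U+D0CC4 → 4-byte form F3 90 B3 84 at offsets 3–6.
U+1F6AC → 4-byte form F0 9F 9A AC at offsets 7–10.
U+25EC → 3-byte form E2 97 AC at offsets 11–13.
Offset 13 falls in char 4's range; it's byte 3 of E2 97 AC = 0xAC.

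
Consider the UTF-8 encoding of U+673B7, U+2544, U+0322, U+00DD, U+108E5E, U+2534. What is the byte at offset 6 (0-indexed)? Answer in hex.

0x84

U+673B7 → 4-byte form F1 A7 8E B7 at offsets 0–3.
U+2544 → 3-byte form E2 95 84 at offsets 4–6.
Offset 6 falls in char 2's range; it's byte 3 of E2 95 84 = 0x84.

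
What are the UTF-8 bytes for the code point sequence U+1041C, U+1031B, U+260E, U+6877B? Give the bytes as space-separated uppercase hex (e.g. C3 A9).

F0 90 90 9C F0 90 8C 9B E2 98 8E F1 A8 9D BB

U+1041C: 4-byte form → F0 90 90 9C.
U+1031B: 4-byte form → F0 90 8C 9B.
U+260E: 3-byte form → E2 98 8E.
U+6877B: 4-byte form → F1 A8 9D BB.
Concatenated (15 bytes): F0 90 90 9C F0 90 8C 9B E2 98 8E F1 A8 9D BB.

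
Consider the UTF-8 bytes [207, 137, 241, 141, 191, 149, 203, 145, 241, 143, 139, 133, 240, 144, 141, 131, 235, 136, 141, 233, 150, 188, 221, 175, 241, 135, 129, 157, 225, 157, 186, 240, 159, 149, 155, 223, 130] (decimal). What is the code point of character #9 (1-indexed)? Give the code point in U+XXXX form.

Offset 0: leading byte 0xCF = 11001111 → 2-byte char #1 = CF 89.
Offset 2: leading byte 0xF1 = 11110001 → 4-byte char #2 = F1 8D BF 95.
Offset 6: leading byte 0xCB = 11001011 → 2-byte char #3 = CB 91.
Offset 8: leading byte 0xF1 = 11110001 → 4-byte char #4 = F1 8F 8B 85.
Offset 12: leading byte 0xF0 = 11110000 → 4-byte char #5 = F0 90 8D 83.
Offset 16: leading byte 0xEB = 11101011 → 3-byte char #6 = EB 88 8D.
Offset 19: leading byte 0xE9 = 11101001 → 3-byte char #7 = E9 96 BC.
Offset 22: leading byte 0xDD = 11011101 → 2-byte char #8 = DD AF.
Offset 24: leading byte 0xF1 = 11110001 → 4-byte char #9 = F1 87 81 9D.
Leading byte 0xF1 = 11110001 matches 11110xxx → 4-byte sequence.
Byte 1: 0xF1 = 11110001, payload 001 (3 bits).
Byte 2: 0x87 = 10000111 (10xxxxxx ✓), payload 000111.
Byte 3: 0x81 = 10000001 (10xxxxxx ✓), payload 000001.
Byte 4: 0x9D = 10011101 (10xxxxxx ✓), payload 011101.
Concatenate: 001000111000001011101 = 0x4705D (21 bits → U+4705D).

U+4705D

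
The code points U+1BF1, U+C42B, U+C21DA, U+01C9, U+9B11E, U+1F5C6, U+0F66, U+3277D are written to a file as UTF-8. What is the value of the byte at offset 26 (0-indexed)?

U+1BF1 → 3-byte form E1 AF B1 at offsets 0–2.
U+C42B → 3-byte form EC 90 AB at offsets 3–5.
U+C21DA → 4-byte form F3 82 87 9A at offsets 6–9.
U+01C9 → 2-byte form C7 89 at offsets 10–11.
U+9B11E → 4-byte form F2 9B 84 9E at offsets 12–15.
U+1F5C6 → 4-byte form F0 9F 97 86 at offsets 16–19.
U+0F66 → 3-byte form E0 BD A6 at offsets 20–22.
U+3277D → 4-byte form F0 B2 9D BD at offsets 23–26.
Offset 26 falls in char 8's range; it's byte 4 of F0 B2 9D BD = 0xBD.

0xBD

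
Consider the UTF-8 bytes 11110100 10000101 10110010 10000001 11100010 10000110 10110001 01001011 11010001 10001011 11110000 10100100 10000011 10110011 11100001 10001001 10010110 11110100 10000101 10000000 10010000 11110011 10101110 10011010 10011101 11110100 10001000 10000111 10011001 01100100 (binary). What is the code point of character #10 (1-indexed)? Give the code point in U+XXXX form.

U+0064

Offset 0: leading byte 0xF4 = 11110100 → 4-byte char #1 = F4 85 B2 81.
Offset 4: leading byte 0xE2 = 11100010 → 3-byte char #2 = E2 86 B1.
Offset 7: leading byte 0x4B = 01001011 → 1-byte char #3 = 4B.
Offset 8: leading byte 0xD1 = 11010001 → 2-byte char #4 = D1 8B.
Offset 10: leading byte 0xF0 = 11110000 → 4-byte char #5 = F0 A4 83 B3.
Offset 14: leading byte 0xE1 = 11100001 → 3-byte char #6 = E1 89 96.
Offset 17: leading byte 0xF4 = 11110100 → 4-byte char #7 = F4 85 80 90.
Offset 21: leading byte 0xF3 = 11110011 → 4-byte char #8 = F3 AE 9A 9D.
Offset 25: leading byte 0xF4 = 11110100 → 4-byte char #9 = F4 88 87 99.
Offset 29: leading byte 0x64 = 01100100 → 1-byte char #10 = 64.
Leading byte 0x64 = 01100100 matches 0xxxxxxx → 1-byte sequence.
Byte 1: 0x64 = 01100100, payload 1100100 (7 bits).
Concatenate: 1100100 = 0x64 (7 bits → U+0064).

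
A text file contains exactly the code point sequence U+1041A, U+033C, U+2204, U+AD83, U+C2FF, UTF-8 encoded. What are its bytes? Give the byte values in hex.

F0 90 90 9A CC BC E2 88 84 EA B6 83 EC 8B BF

U+1041A: 4-byte form → F0 90 90 9A.
U+033C: 2-byte form → CC BC.
U+2204: 3-byte form → E2 88 84.
U+AD83: 3-byte form → EA B6 83.
U+C2FF: 3-byte form → EC 8B BF.
Concatenated (15 bytes): F0 90 90 9A CC BC E2 88 84 EA B6 83 EC 8B BF.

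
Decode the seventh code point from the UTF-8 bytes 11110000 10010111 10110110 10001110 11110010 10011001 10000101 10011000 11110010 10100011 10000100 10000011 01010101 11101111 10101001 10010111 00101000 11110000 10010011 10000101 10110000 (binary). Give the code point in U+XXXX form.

Offset 0: leading byte 0xF0 = 11110000 → 4-byte char #1 = F0 97 B6 8E.
Offset 4: leading byte 0xF2 = 11110010 → 4-byte char #2 = F2 99 85 98.
Offset 8: leading byte 0xF2 = 11110010 → 4-byte char #3 = F2 A3 84 83.
Offset 12: leading byte 0x55 = 01010101 → 1-byte char #4 = 55.
Offset 13: leading byte 0xEF = 11101111 → 3-byte char #5 = EF A9 97.
Offset 16: leading byte 0x28 = 00101000 → 1-byte char #6 = 28.
Offset 17: leading byte 0xF0 = 11110000 → 4-byte char #7 = F0 93 85 B0.
Leading byte 0xF0 = 11110000 matches 11110xxx → 4-byte sequence.
Byte 1: 0xF0 = 11110000, payload 000 (3 bits).
Byte 2: 0x93 = 10010011 (10xxxxxx ✓), payload 010011.
Byte 3: 0x85 = 10000101 (10xxxxxx ✓), payload 000101.
Byte 4: 0xB0 = 10110000 (10xxxxxx ✓), payload 110000.
Concatenate: 000010011000101110000 = 0x13170 (21 bits → U+13170).

U+13170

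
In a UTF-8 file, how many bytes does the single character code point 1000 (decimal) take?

U+03E8 = 0x3E8. UTF-8 uses 1 byte below 0x80, 2 below 0x800, 3 below 0x10000, 4 up to 0x10FFFF. 0x3E8 is in U+0080–U+07FF → 2 bytes.

2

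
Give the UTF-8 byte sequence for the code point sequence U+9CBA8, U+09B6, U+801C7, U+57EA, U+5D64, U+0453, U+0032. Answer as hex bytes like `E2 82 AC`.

U+9CBA8: 4-byte form → F2 9C AE A8.
U+09B6: 3-byte form → E0 A6 B6.
U+801C7: 4-byte form → F2 80 87 87.
U+57EA: 3-byte form → E5 9F AA.
U+5D64: 3-byte form → E5 B5 A4.
U+0453: 2-byte form → D1 93.
U+0032: 1-byte form → 32.
Concatenated (20 bytes): F2 9C AE A8 E0 A6 B6 F2 80 87 87 E5 9F AA E5 B5 A4 D1 93 32.

F2 9C AE A8 E0 A6 B6 F2 80 87 87 E5 9F AA E5 B5 A4 D1 93 32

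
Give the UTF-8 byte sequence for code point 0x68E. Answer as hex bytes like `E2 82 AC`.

DA 8E

U+068E = 0x68E = 1678 decimal. In range U+0080–U+07FF → 2-byte form: 110xxxxx 10xxxxxx.
Binary (11 bits): 11010001110.
Split 5+6: 11010 | 001110.
Byte 1: 11011010 = 0xDA.
Byte 2: 10001110 = 0x8E.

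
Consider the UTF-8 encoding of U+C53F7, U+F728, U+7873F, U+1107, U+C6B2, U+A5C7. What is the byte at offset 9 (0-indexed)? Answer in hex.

0x9C

U+C53F7 → 4-byte form F3 85 8F B7 at offsets 0–3.
U+F728 → 3-byte form EF 9C A8 at offsets 4–6.
U+7873F → 4-byte form F1 B8 9C BF at offsets 7–10.
Offset 9 falls in char 3's range; it's byte 3 of F1 B8 9C BF = 0x9C.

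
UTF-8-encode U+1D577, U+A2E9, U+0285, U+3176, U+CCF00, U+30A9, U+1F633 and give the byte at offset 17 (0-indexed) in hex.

U+1D577 → 4-byte form F0 9D 95 B7 at offsets 0–3.
U+A2E9 → 3-byte form EA 8B A9 at offsets 4–6.
U+0285 → 2-byte form CA 85 at offsets 7–8.
U+3176 → 3-byte form E3 85 B6 at offsets 9–11.
U+CCF00 → 4-byte form F3 8C BC 80 at offsets 12–15.
U+30A9 → 3-byte form E3 82 A9 at offsets 16–18.
Offset 17 falls in char 6's range; it's byte 2 of E3 82 A9 = 0x82.

0x82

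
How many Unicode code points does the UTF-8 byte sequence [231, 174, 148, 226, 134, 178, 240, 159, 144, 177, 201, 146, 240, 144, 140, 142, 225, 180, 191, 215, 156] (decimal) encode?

Byte at offset 0: 0xE7 = 11100111 → 3-byte char (#1). Advance 3.
Byte at offset 3: 0xE2 = 11100010 → 3-byte char (#2). Advance 3.
Byte at offset 6: 0xF0 = 11110000 → 4-byte char (#3). Advance 4.
Byte at offset 10: 0xC9 = 11001001 → 2-byte char (#4). Advance 2.
Byte at offset 12: 0xF0 = 11110000 → 4-byte char (#5). Advance 4.
Byte at offset 16: 0xE1 = 11100001 → 3-byte char (#6). Advance 3.
Byte at offset 19: 0xD7 = 11010111 → 2-byte char (#7). Advance 2.
Reached end at offset 21 after 7 code points.

7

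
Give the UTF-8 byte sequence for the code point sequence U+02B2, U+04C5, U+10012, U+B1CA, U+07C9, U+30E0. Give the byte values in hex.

U+02B2: 2-byte form → CA B2.
U+04C5: 2-byte form → D3 85.
U+10012: 4-byte form → F0 90 80 92.
U+B1CA: 3-byte form → EB 87 8A.
U+07C9: 2-byte form → DF 89.
U+30E0: 3-byte form → E3 83 A0.
Concatenated (16 bytes): CA B2 D3 85 F0 90 80 92 EB 87 8A DF 89 E3 83 A0.

CA B2 D3 85 F0 90 80 92 EB 87 8A DF 89 E3 83 A0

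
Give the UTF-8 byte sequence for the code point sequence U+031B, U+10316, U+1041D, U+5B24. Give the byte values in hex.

U+031B: 2-byte form → CC 9B.
U+10316: 4-byte form → F0 90 8C 96.
U+1041D: 4-byte form → F0 90 90 9D.
U+5B24: 3-byte form → E5 AC A4.
Concatenated (13 bytes): CC 9B F0 90 8C 96 F0 90 90 9D E5 AC A4.

CC 9B F0 90 8C 96 F0 90 90 9D E5 AC A4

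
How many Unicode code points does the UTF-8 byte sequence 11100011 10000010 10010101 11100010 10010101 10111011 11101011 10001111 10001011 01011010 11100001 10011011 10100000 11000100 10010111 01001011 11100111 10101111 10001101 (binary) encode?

8

Byte at offset 0: 0xE3 = 11100011 → 3-byte char (#1). Advance 3.
Byte at offset 3: 0xE2 = 11100010 → 3-byte char (#2). Advance 3.
Byte at offset 6: 0xEB = 11101011 → 3-byte char (#3). Advance 3.
Byte at offset 9: 0x5A = 01011010 → 1-byte char (#4). Advance 1.
Byte at offset 10: 0xE1 = 11100001 → 3-byte char (#5). Advance 3.
Byte at offset 13: 0xC4 = 11000100 → 2-byte char (#6). Advance 2.
Byte at offset 15: 0x4B = 01001011 → 1-byte char (#7). Advance 1.
Byte at offset 16: 0xE7 = 11100111 → 3-byte char (#8). Advance 3.
Reached end at offset 19 after 8 code points.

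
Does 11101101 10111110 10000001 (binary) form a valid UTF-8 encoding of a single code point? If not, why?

invalid (encodes a surrogate (U+D800–U+DFFF))

Structurally a 3-byte sequence; payload = 0xDF81.
But 0xDF81 is in U+D800–U+DFFF, the surrogate range. Surrogates are not Unicode scalar values and are forbidden in UTF-8.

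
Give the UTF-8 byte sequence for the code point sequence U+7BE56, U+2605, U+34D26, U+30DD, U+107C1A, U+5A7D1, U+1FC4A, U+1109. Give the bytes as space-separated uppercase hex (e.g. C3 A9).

F1 BB B9 96 E2 98 85 F0 B4 B4 A6 E3 83 9D F4 87 B0 9A F1 9A 9F 91 F0 9F B1 8A E1 84 89

U+7BE56: 4-byte form → F1 BB B9 96.
U+2605: 3-byte form → E2 98 85.
U+34D26: 4-byte form → F0 B4 B4 A6.
U+30DD: 3-byte form → E3 83 9D.
U+107C1A: 4-byte form → F4 87 B0 9A.
U+5A7D1: 4-byte form → F1 9A 9F 91.
U+1FC4A: 4-byte form → F0 9F B1 8A.
U+1109: 3-byte form → E1 84 89.
Concatenated (29 bytes): F1 BB B9 96 E2 98 85 F0 B4 B4 A6 E3 83 9D F4 87 B0 9A F1 9A 9F 91 F0 9F B1 8A E1 84 89.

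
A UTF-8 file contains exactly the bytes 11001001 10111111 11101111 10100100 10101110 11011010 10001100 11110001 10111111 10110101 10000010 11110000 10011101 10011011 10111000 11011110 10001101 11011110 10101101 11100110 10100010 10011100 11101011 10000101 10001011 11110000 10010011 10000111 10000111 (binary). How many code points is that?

Byte at offset 0: 0xC9 = 11001001 → 2-byte char (#1). Advance 2.
Byte at offset 2: 0xEF = 11101111 → 3-byte char (#2). Advance 3.
Byte at offset 5: 0xDA = 11011010 → 2-byte char (#3). Advance 2.
Byte at offset 7: 0xF1 = 11110001 → 4-byte char (#4). Advance 4.
Byte at offset 11: 0xF0 = 11110000 → 4-byte char (#5). Advance 4.
Byte at offset 15: 0xDE = 11011110 → 2-byte char (#6). Advance 2.
Byte at offset 17: 0xDE = 11011110 → 2-byte char (#7). Advance 2.
Byte at offset 19: 0xE6 = 11100110 → 3-byte char (#8). Advance 3.
Byte at offset 22: 0xEB = 11101011 → 3-byte char (#9). Advance 3.
Byte at offset 25: 0xF0 = 11110000 → 4-byte char (#10). Advance 4.
Reached end at offset 29 after 10 code points.

10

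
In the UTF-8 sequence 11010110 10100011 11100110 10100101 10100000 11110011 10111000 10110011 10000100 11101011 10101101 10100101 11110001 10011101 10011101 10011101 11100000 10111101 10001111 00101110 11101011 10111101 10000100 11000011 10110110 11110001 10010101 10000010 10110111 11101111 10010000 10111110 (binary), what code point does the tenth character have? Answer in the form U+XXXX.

U+550B7

Offset 0: leading byte 0xD6 = 11010110 → 2-byte char #1 = D6 A3.
Offset 2: leading byte 0xE6 = 11100110 → 3-byte char #2 = E6 A5 A0.
Offset 5: leading byte 0xF3 = 11110011 → 4-byte char #3 = F3 B8 B3 84.
Offset 9: leading byte 0xEB = 11101011 → 3-byte char #4 = EB AD A5.
Offset 12: leading byte 0xF1 = 11110001 → 4-byte char #5 = F1 9D 9D 9D.
Offset 16: leading byte 0xE0 = 11100000 → 3-byte char #6 = E0 BD 8F.
Offset 19: leading byte 0x2E = 00101110 → 1-byte char #7 = 2E.
Offset 20: leading byte 0xEB = 11101011 → 3-byte char #8 = EB BD 84.
Offset 23: leading byte 0xC3 = 11000011 → 2-byte char #9 = C3 B6.
Offset 25: leading byte 0xF1 = 11110001 → 4-byte char #10 = F1 95 82 B7.
Leading byte 0xF1 = 11110001 matches 11110xxx → 4-byte sequence.
Byte 1: 0xF1 = 11110001, payload 001 (3 bits).
Byte 2: 0x95 = 10010101 (10xxxxxx ✓), payload 010101.
Byte 3: 0x82 = 10000010 (10xxxxxx ✓), payload 000010.
Byte 4: 0xB7 = 10110111 (10xxxxxx ✓), payload 110111.
Concatenate: 001010101000010110111 = 0x550B7 (21 bits → U+550B7).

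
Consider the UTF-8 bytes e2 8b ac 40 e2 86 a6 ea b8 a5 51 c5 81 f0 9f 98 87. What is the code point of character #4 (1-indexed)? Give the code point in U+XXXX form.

Offset 0: leading byte 0xE2 = 11100010 → 3-byte char #1 = E2 8B AC.
Offset 3: leading byte 0x40 = 01000000 → 1-byte char #2 = 40.
Offset 4: leading byte 0xE2 = 11100010 → 3-byte char #3 = E2 86 A6.
Offset 7: leading byte 0xEA = 11101010 → 3-byte char #4 = EA B8 A5.
Leading byte 0xEA = 11101010 matches 1110xxxx → 3-byte sequence.
Byte 1: 0xEA = 11101010, payload 1010 (4 bits).
Byte 2: 0xB8 = 10111000 (10xxxxxx ✓), payload 111000.
Byte 3: 0xA5 = 10100101 (10xxxxxx ✓), payload 100101.
Concatenate: 1010111000100101 = 0xAE25 (16 bits → U+AE25).

U+AE25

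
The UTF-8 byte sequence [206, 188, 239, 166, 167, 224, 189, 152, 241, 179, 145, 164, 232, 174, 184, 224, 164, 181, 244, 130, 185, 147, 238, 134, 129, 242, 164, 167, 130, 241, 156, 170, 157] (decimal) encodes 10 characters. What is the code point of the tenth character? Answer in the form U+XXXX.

U+5CA9D

Offset 0: leading byte 0xCE = 11001110 → 2-byte char #1 = CE BC.
Offset 2: leading byte 0xEF = 11101111 → 3-byte char #2 = EF A6 A7.
Offset 5: leading byte 0xE0 = 11100000 → 3-byte char #3 = E0 BD 98.
Offset 8: leading byte 0xF1 = 11110001 → 4-byte char #4 = F1 B3 91 A4.
Offset 12: leading byte 0xE8 = 11101000 → 3-byte char #5 = E8 AE B8.
Offset 15: leading byte 0xE0 = 11100000 → 3-byte char #6 = E0 A4 B5.
Offset 18: leading byte 0xF4 = 11110100 → 4-byte char #7 = F4 82 B9 93.
Offset 22: leading byte 0xEE = 11101110 → 3-byte char #8 = EE 86 81.
Offset 25: leading byte 0xF2 = 11110010 → 4-byte char #9 = F2 A4 A7 82.
Offset 29: leading byte 0xF1 = 11110001 → 4-byte char #10 = F1 9C AA 9D.
Leading byte 0xF1 = 11110001 matches 11110xxx → 4-byte sequence.
Byte 1: 0xF1 = 11110001, payload 001 (3 bits).
Byte 2: 0x9C = 10011100 (10xxxxxx ✓), payload 011100.
Byte 3: 0xAA = 10101010 (10xxxxxx ✓), payload 101010.
Byte 4: 0x9D = 10011101 (10xxxxxx ✓), payload 011101.
Concatenate: 001011100101010011101 = 0x5CA9D (21 bits → U+5CA9D).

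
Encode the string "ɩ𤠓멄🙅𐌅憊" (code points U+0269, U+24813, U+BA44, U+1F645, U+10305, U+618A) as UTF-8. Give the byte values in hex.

U+0269: 2-byte form → C9 A9.
U+24813: 4-byte form → F0 A4 A0 93.
U+BA44: 3-byte form → EB A9 84.
U+1F645: 4-byte form → F0 9F 99 85.
U+10305: 4-byte form → F0 90 8C 85.
U+618A: 3-byte form → E6 86 8A.
Concatenated (20 bytes): C9 A9 F0 A4 A0 93 EB A9 84 F0 9F 99 85 F0 90 8C 85 E6 86 8A.

C9 A9 F0 A4 A0 93 EB A9 84 F0 9F 99 85 F0 90 8C 85 E6 86 8A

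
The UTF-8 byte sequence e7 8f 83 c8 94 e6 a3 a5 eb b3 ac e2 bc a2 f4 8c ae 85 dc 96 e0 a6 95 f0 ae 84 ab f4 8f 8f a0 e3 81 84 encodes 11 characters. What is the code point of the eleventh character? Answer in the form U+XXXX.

Offset 0: leading byte 0xE7 = 11100111 → 3-byte char #1 = E7 8F 83.
Offset 3: leading byte 0xC8 = 11001000 → 2-byte char #2 = C8 94.
Offset 5: leading byte 0xE6 = 11100110 → 3-byte char #3 = E6 A3 A5.
Offset 8: leading byte 0xEB = 11101011 → 3-byte char #4 = EB B3 AC.
Offset 11: leading byte 0xE2 = 11100010 → 3-byte char #5 = E2 BC A2.
Offset 14: leading byte 0xF4 = 11110100 → 4-byte char #6 = F4 8C AE 85.
Offset 18: leading byte 0xDC = 11011100 → 2-byte char #7 = DC 96.
Offset 20: leading byte 0xE0 = 11100000 → 3-byte char #8 = E0 A6 95.
Offset 23: leading byte 0xF0 = 11110000 → 4-byte char #9 = F0 AE 84 AB.
Offset 27: leading byte 0xF4 = 11110100 → 4-byte char #10 = F4 8F 8F A0.
Offset 31: leading byte 0xE3 = 11100011 → 3-byte char #11 = E3 81 84.
Leading byte 0xE3 = 11100011 matches 1110xxxx → 3-byte sequence.
Byte 1: 0xE3 = 11100011, payload 0011 (4 bits).
Byte 2: 0x81 = 10000001 (10xxxxxx ✓), payload 000001.
Byte 3: 0x84 = 10000100 (10xxxxxx ✓), payload 000100.
Concatenate: 0011000001000100 = 0x3044 (16 bits → U+3044).

U+3044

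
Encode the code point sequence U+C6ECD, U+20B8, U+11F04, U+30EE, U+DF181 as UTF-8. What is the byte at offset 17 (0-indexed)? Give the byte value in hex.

0x81

U+C6ECD → 4-byte form F3 86 BB 8D at offsets 0–3.
U+20B8 → 3-byte form E2 82 B8 at offsets 4–6.
U+11F04 → 4-byte form F0 91 BC 84 at offsets 7–10.
U+30EE → 3-byte form E3 83 AE at offsets 11–13.
U+DF181 → 4-byte form F3 9F 86 81 at offsets 14–17.
Offset 17 falls in char 5's range; it's byte 4 of F3 9F 86 81 = 0x81.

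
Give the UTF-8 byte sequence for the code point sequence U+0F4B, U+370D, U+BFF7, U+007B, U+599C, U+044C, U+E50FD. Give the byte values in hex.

E0 BD 8B E3 9C 8D EB BF B7 7B E5 A6 9C D1 8C F3 A5 83 BD

U+0F4B: 3-byte form → E0 BD 8B.
U+370D: 3-byte form → E3 9C 8D.
U+BFF7: 3-byte form → EB BF B7.
U+007B: 1-byte form → 7B.
U+599C: 3-byte form → E5 A6 9C.
U+044C: 2-byte form → D1 8C.
U+E50FD: 4-byte form → F3 A5 83 BD.
Concatenated (19 bytes): E0 BD 8B E3 9C 8D EB BF B7 7B E5 A6 9C D1 8C F3 A5 83 BD.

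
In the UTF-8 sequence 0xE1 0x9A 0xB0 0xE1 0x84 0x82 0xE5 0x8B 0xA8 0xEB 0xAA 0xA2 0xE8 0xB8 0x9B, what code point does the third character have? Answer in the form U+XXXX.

Offset 0: leading byte 0xE1 = 11100001 → 3-byte char #1 = E1 9A B0.
Offset 3: leading byte 0xE1 = 11100001 → 3-byte char #2 = E1 84 82.
Offset 6: leading byte 0xE5 = 11100101 → 3-byte char #3 = E5 8B A8.
Leading byte 0xE5 = 11100101 matches 1110xxxx → 3-byte sequence.
Byte 1: 0xE5 = 11100101, payload 0101 (4 bits).
Byte 2: 0x8B = 10001011 (10xxxxxx ✓), payload 001011.
Byte 3: 0xA8 = 10101000 (10xxxxxx ✓), payload 101000.
Concatenate: 0101001011101000 = 0x52E8 (16 bits → U+52E8).

U+52E8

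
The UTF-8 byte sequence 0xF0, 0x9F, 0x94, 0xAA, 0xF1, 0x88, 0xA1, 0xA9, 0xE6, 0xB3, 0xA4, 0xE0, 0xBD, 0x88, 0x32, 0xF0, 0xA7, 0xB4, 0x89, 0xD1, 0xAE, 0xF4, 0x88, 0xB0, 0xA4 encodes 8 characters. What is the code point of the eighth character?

U+108C24

Offset 0: leading byte 0xF0 = 11110000 → 4-byte char #1 = F0 9F 94 AA.
Offset 4: leading byte 0xF1 = 11110001 → 4-byte char #2 = F1 88 A1 A9.
Offset 8: leading byte 0xE6 = 11100110 → 3-byte char #3 = E6 B3 A4.
Offset 11: leading byte 0xE0 = 11100000 → 3-byte char #4 = E0 BD 88.
Offset 14: leading byte 0x32 = 00110010 → 1-byte char #5 = 32.
Offset 15: leading byte 0xF0 = 11110000 → 4-byte char #6 = F0 A7 B4 89.
Offset 19: leading byte 0xD1 = 11010001 → 2-byte char #7 = D1 AE.
Offset 21: leading byte 0xF4 = 11110100 → 4-byte char #8 = F4 88 B0 A4.
Leading byte 0xF4 = 11110100 matches 11110xxx → 4-byte sequence.
Byte 1: 0xF4 = 11110100, payload 100 (3 bits).
Byte 2: 0x88 = 10001000 (10xxxxxx ✓), payload 001000.
Byte 3: 0xB0 = 10110000 (10xxxxxx ✓), payload 110000.
Byte 4: 0xA4 = 10100100 (10xxxxxx ✓), payload 100100.
Concatenate: 100001000110000100100 = 0x108C24 (21 bits → U+108C24).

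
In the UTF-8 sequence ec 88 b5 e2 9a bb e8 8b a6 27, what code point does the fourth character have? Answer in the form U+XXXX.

U+0027

Offset 0: leading byte 0xEC = 11101100 → 3-byte char #1 = EC 88 B5.
Offset 3: leading byte 0xE2 = 11100010 → 3-byte char #2 = E2 9A BB.
Offset 6: leading byte 0xE8 = 11101000 → 3-byte char #3 = E8 8B A6.
Offset 9: leading byte 0x27 = 00100111 → 1-byte char #4 = 27.
Leading byte 0x27 = 00100111 matches 0xxxxxxx → 1-byte sequence.
Byte 1: 0x27 = 00100111, payload 0100111 (7 bits).
Concatenate: 0100111 = 0x27 (7 bits → U+0027).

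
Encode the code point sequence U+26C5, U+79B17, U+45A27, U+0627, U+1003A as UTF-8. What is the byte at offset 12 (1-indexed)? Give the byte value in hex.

0xD8

1-indexed offset 12 is 0-indexed offset 11.
U+26C5 → 3-byte form E2 9B 85 at offsets 0–2.
U+79B17 → 4-byte form F1 B9 AC 97 at offsets 3–6.
U+45A27 → 4-byte form F1 85 A8 A7 at offsets 7–10.
U+0627 → 2-byte form D8 A7 at offsets 11–12.
Offset 11 falls in char 4's range; it's byte 1 of D8 A7 = 0xD8.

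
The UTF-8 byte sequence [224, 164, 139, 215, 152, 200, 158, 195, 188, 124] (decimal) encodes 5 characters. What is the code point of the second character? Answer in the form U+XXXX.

U+05D8

Offset 0: leading byte 0xE0 = 11100000 → 3-byte char #1 = E0 A4 8B.
Offset 3: leading byte 0xD7 = 11010111 → 2-byte char #2 = D7 98.
Leading byte 0xD7 = 11010111 matches 110xxxxx → 2-byte sequence.
Byte 1: 0xD7 = 11010111, payload 10111 (5 bits).
Byte 2: 0x98 = 10011000 (10xxxxxx ✓), payload 011000.
Concatenate: 10111011000 = 0x5D8 (11 bits → U+05D8).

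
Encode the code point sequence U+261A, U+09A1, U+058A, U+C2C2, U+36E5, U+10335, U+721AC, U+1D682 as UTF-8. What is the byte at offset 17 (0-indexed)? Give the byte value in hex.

0xB5

U+261A → 3-byte form E2 98 9A at offsets 0–2.
U+09A1 → 3-byte form E0 A6 A1 at offsets 3–5.
U+058A → 2-byte form D6 8A at offsets 6–7.
U+C2C2 → 3-byte form EC 8B 82 at offsets 8–10.
U+36E5 → 3-byte form E3 9B A5 at offsets 11–13.
U+10335 → 4-byte form F0 90 8C B5 at offsets 14–17.
Offset 17 falls in char 6's range; it's byte 4 of F0 90 8C B5 = 0xB5.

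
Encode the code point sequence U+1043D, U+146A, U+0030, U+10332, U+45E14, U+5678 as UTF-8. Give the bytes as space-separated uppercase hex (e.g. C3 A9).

U+1043D: 4-byte form → F0 90 90 BD.
U+146A: 3-byte form → E1 91 AA.
U+0030: 1-byte form → 30.
U+10332: 4-byte form → F0 90 8C B2.
U+45E14: 4-byte form → F1 85 B8 94.
U+5678: 3-byte form → E5 99 B8.
Concatenated (19 bytes): F0 90 90 BD E1 91 AA 30 F0 90 8C B2 F1 85 B8 94 E5 99 B8.

F0 90 90 BD E1 91 AA 30 F0 90 8C B2 F1 85 B8 94 E5 99 B8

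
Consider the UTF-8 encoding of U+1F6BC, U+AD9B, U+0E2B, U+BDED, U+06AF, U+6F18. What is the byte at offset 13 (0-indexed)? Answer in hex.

U+1F6BC → 4-byte form F0 9F 9A BC at offsets 0–3.
U+AD9B → 3-byte form EA B6 9B at offsets 4–6.
U+0E2B → 3-byte form E0 B8 AB at offsets 7–9.
U+BDED → 3-byte form EB B7 AD at offsets 10–12.
U+06AF → 2-byte form DA AF at offsets 13–14.
Offset 13 falls in char 5's range; it's byte 1 of DA AF = 0xDA.

0xDA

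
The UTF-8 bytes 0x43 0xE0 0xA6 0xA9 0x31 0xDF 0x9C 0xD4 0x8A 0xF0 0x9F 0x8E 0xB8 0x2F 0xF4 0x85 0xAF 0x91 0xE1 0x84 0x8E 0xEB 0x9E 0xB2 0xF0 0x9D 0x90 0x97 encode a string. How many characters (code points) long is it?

Byte at offset 0: 0x43 = 01000011 → 1-byte char (#1). Advance 1.
Byte at offset 1: 0xE0 = 11100000 → 3-byte char (#2). Advance 3.
Byte at offset 4: 0x31 = 00110001 → 1-byte char (#3). Advance 1.
Byte at offset 5: 0xDF = 11011111 → 2-byte char (#4). Advance 2.
Byte at offset 7: 0xD4 = 11010100 → 2-byte char (#5). Advance 2.
Byte at offset 9: 0xF0 = 11110000 → 4-byte char (#6). Advance 4.
Byte at offset 13: 0x2F = 00101111 → 1-byte char (#7). Advance 1.
Byte at offset 14: 0xF4 = 11110100 → 4-byte char (#8). Advance 4.
Byte at offset 18: 0xE1 = 11100001 → 3-byte char (#9). Advance 3.
Byte at offset 21: 0xEB = 11101011 → 3-byte char (#10). Advance 3.
Byte at offset 24: 0xF0 = 11110000 → 4-byte char (#11). Advance 4.
Reached end at offset 28 after 11 code points.

11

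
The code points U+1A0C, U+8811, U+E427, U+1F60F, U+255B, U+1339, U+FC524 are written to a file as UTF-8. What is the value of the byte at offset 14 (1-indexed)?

1-indexed offset 14 is 0-indexed offset 13.
U+1A0C → 3-byte form E1 A8 8C at offsets 0–2.
U+8811 → 3-byte form E8 A0 91 at offsets 3–5.
U+E427 → 3-byte form EE 90 A7 at offsets 6–8.
U+1F60F → 4-byte form F0 9F 98 8F at offsets 9–12.
U+255B → 3-byte form E2 95 9B at offsets 13–15.
Offset 13 falls in char 5's range; it's byte 1 of E2 95 9B = 0xE2.

0xE2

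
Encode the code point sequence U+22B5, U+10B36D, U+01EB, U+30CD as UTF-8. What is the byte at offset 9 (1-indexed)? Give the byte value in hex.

0xAB

1-indexed offset 9 is 0-indexed offset 8.
U+22B5 → 3-byte form E2 8A B5 at offsets 0–2.
U+10B36D → 4-byte form F4 8B 8D AD at offsets 3–6.
U+01EB → 2-byte form C7 AB at offsets 7–8.
Offset 8 falls in char 3's range; it's byte 2 of C7 AB = 0xAB.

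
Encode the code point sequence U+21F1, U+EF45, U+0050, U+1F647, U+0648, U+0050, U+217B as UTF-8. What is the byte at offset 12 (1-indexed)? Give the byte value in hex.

0xD9

1-indexed offset 12 is 0-indexed offset 11.
U+21F1 → 3-byte form E2 87 B1 at offsets 0–2.
U+EF45 → 3-byte form EE BD 85 at offsets 3–5.
U+0050 → 1-byte form 50 at offsets 6–6.
U+1F647 → 4-byte form F0 9F 99 87 at offsets 7–10.
U+0648 → 2-byte form D9 88 at offsets 11–12.
Offset 11 falls in char 5's range; it's byte 1 of D9 88 = 0xD9.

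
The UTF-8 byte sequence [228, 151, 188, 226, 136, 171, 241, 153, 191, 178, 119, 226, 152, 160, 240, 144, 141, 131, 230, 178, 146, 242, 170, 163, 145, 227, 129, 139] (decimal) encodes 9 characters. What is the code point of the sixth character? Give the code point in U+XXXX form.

Offset 0: leading byte 0xE4 = 11100100 → 3-byte char #1 = E4 97 BC.
Offset 3: leading byte 0xE2 = 11100010 → 3-byte char #2 = E2 88 AB.
Offset 6: leading byte 0xF1 = 11110001 → 4-byte char #3 = F1 99 BF B2.
Offset 10: leading byte 0x77 = 01110111 → 1-byte char #4 = 77.
Offset 11: leading byte 0xE2 = 11100010 → 3-byte char #5 = E2 98 A0.
Offset 14: leading byte 0xF0 = 11110000 → 4-byte char #6 = F0 90 8D 83.
Leading byte 0xF0 = 11110000 matches 11110xxx → 4-byte sequence.
Byte 1: 0xF0 = 11110000, payload 000 (3 bits).
Byte 2: 0x90 = 10010000 (10xxxxxx ✓), payload 010000.
Byte 3: 0x8D = 10001101 (10xxxxxx ✓), payload 001101.
Byte 4: 0x83 = 10000011 (10xxxxxx ✓), payload 000011.
Concatenate: 000010000001101000011 = 0x10343 (21 bits → U+10343).

U+10343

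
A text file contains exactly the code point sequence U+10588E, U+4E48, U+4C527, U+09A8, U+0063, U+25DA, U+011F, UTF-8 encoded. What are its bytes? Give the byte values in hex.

F4 85 A2 8E E4 B9 88 F1 8C 94 A7 E0 A6 A8 63 E2 97 9A C4 9F

U+10588E: 4-byte form → F4 85 A2 8E.
U+4E48: 3-byte form → E4 B9 88.
U+4C527: 4-byte form → F1 8C 94 A7.
U+09A8: 3-byte form → E0 A6 A8.
U+0063: 1-byte form → 63.
U+25DA: 3-byte form → E2 97 9A.
U+011F: 2-byte form → C4 9F.
Concatenated (20 bytes): F4 85 A2 8E E4 B9 88 F1 8C 94 A7 E0 A6 A8 63 E2 97 9A C4 9F.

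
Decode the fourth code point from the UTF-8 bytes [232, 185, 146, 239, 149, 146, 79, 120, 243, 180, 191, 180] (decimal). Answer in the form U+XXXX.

U+0078

Offset 0: leading byte 0xE8 = 11101000 → 3-byte char #1 = E8 B9 92.
Offset 3: leading byte 0xEF = 11101111 → 3-byte char #2 = EF 95 92.
Offset 6: leading byte 0x4F = 01001111 → 1-byte char #3 = 4F.
Offset 7: leading byte 0x78 = 01111000 → 1-byte char #4 = 78.
Leading byte 0x78 = 01111000 matches 0xxxxxxx → 1-byte sequence.
Byte 1: 0x78 = 01111000, payload 1111000 (7 bits).
Concatenate: 1111000 = 0x78 (7 bits → U+0078).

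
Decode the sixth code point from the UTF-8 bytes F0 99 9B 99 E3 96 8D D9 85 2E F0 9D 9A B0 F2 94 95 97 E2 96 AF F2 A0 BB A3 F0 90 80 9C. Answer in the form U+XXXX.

U+94557

Offset 0: leading byte 0xF0 = 11110000 → 4-byte char #1 = F0 99 9B 99.
Offset 4: leading byte 0xE3 = 11100011 → 3-byte char #2 = E3 96 8D.
Offset 7: leading byte 0xD9 = 11011001 → 2-byte char #3 = D9 85.
Offset 9: leading byte 0x2E = 00101110 → 1-byte char #4 = 2E.
Offset 10: leading byte 0xF0 = 11110000 → 4-byte char #5 = F0 9D 9A B0.
Offset 14: leading byte 0xF2 = 11110010 → 4-byte char #6 = F2 94 95 97.
Leading byte 0xF2 = 11110010 matches 11110xxx → 4-byte sequence.
Byte 1: 0xF2 = 11110010, payload 010 (3 bits).
Byte 2: 0x94 = 10010100 (10xxxxxx ✓), payload 010100.
Byte 3: 0x95 = 10010101 (10xxxxxx ✓), payload 010101.
Byte 4: 0x97 = 10010111 (10xxxxxx ✓), payload 010111.
Concatenate: 010010100010101010111 = 0x94557 (21 bits → U+94557).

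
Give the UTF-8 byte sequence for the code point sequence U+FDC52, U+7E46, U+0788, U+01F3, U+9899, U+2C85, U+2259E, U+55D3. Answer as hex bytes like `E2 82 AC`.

F3 BD B1 92 E7 B9 86 DE 88 C7 B3 E9 A2 99 E2 B2 85 F0 A2 96 9E E5 97 93

U+FDC52: 4-byte form → F3 BD B1 92.
U+7E46: 3-byte form → E7 B9 86.
U+0788: 2-byte form → DE 88.
U+01F3: 2-byte form → C7 B3.
U+9899: 3-byte form → E9 A2 99.
U+2C85: 3-byte form → E2 B2 85.
U+2259E: 4-byte form → F0 A2 96 9E.
U+55D3: 3-byte form → E5 97 93.
Concatenated (24 bytes): F3 BD B1 92 E7 B9 86 DE 88 C7 B3 E9 A2 99 E2 B2 85 F0 A2 96 9E E5 97 93.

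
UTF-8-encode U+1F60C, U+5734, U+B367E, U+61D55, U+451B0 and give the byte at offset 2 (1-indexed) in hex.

0x9F

1-indexed offset 2 is 0-indexed offset 1.
U+1F60C → 4-byte form F0 9F 98 8C at offsets 0–3.
Offset 1 falls in char 1's range; it's byte 2 of F0 9F 98 8C = 0x9F.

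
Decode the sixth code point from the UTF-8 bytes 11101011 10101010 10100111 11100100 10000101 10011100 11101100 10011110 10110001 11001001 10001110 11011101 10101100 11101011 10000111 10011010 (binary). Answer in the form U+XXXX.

U+B1DA

Offset 0: leading byte 0xEB = 11101011 → 3-byte char #1 = EB AA A7.
Offset 3: leading byte 0xE4 = 11100100 → 3-byte char #2 = E4 85 9C.
Offset 6: leading byte 0xEC = 11101100 → 3-byte char #3 = EC 9E B1.
Offset 9: leading byte 0xC9 = 11001001 → 2-byte char #4 = C9 8E.
Offset 11: leading byte 0xDD = 11011101 → 2-byte char #5 = DD AC.
Offset 13: leading byte 0xEB = 11101011 → 3-byte char #6 = EB 87 9A.
Leading byte 0xEB = 11101011 matches 1110xxxx → 3-byte sequence.
Byte 1: 0xEB = 11101011, payload 1011 (4 bits).
Byte 2: 0x87 = 10000111 (10xxxxxx ✓), payload 000111.
Byte 3: 0x9A = 10011010 (10xxxxxx ✓), payload 011010.
Concatenate: 1011000111011010 = 0xB1DA (16 bits → U+B1DA).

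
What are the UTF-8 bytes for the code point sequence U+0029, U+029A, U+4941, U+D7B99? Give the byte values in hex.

29 CA 9A E4 A5 81 F3 97 AE 99

U+0029: 1-byte form → 29.
U+029A: 2-byte form → CA 9A.
U+4941: 3-byte form → E4 A5 81.
U+D7B99: 4-byte form → F3 97 AE 99.
Concatenated (10 bytes): 29 CA 9A E4 A5 81 F3 97 AE 99.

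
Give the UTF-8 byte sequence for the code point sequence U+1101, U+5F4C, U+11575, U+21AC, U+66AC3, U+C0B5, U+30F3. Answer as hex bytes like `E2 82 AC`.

E1 84 81 E5 BD 8C F0 91 95 B5 E2 86 AC F1 A6 AB 83 EC 82 B5 E3 83 B3

U+1101: 3-byte form → E1 84 81.
U+5F4C: 3-byte form → E5 BD 8C.
U+11575: 4-byte form → F0 91 95 B5.
U+21AC: 3-byte form → E2 86 AC.
U+66AC3: 4-byte form → F1 A6 AB 83.
U+C0B5: 3-byte form → EC 82 B5.
U+30F3: 3-byte form → E3 83 B3.
Concatenated (23 bytes): E1 84 81 E5 BD 8C F0 91 95 B5 E2 86 AC F1 A6 AB 83 EC 82 B5 E3 83 B3.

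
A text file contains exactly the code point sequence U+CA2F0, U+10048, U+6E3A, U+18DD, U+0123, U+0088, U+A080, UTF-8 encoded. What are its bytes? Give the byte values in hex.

F3 8A 8B B0 F0 90 81 88 E6 B8 BA E1 A3 9D C4 A3 C2 88 EA 82 80

U+CA2F0: 4-byte form → F3 8A 8B B0.
U+10048: 4-byte form → F0 90 81 88.
U+6E3A: 3-byte form → E6 B8 BA.
U+18DD: 3-byte form → E1 A3 9D.
U+0123: 2-byte form → C4 A3.
U+0088: 2-byte form → C2 88.
U+A080: 3-byte form → EA 82 80.
Concatenated (21 bytes): F3 8A 8B B0 F0 90 81 88 E6 B8 BA E1 A3 9D C4 A3 C2 88 EA 82 80.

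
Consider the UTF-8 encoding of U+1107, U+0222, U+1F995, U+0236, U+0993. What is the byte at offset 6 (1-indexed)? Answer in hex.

1-indexed offset 6 is 0-indexed offset 5.
U+1107 → 3-byte form E1 84 87 at offsets 0–2.
U+0222 → 2-byte form C8 A2 at offsets 3–4.
U+1F995 → 4-byte form F0 9F A6 95 at offsets 5–8.
Offset 5 falls in char 3's range; it's byte 1 of F0 9F A6 95 = 0xF0.

0xF0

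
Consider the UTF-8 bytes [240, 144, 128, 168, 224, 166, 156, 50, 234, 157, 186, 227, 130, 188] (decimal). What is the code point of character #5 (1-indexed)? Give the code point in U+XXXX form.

Offset 0: leading byte 0xF0 = 11110000 → 4-byte char #1 = F0 90 80 A8.
Offset 4: leading byte 0xE0 = 11100000 → 3-byte char #2 = E0 A6 9C.
Offset 7: leading byte 0x32 = 00110010 → 1-byte char #3 = 32.
Offset 8: leading byte 0xEA = 11101010 → 3-byte char #4 = EA 9D BA.
Offset 11: leading byte 0xE3 = 11100011 → 3-byte char #5 = E3 82 BC.
Leading byte 0xE3 = 11100011 matches 1110xxxx → 3-byte sequence.
Byte 1: 0xE3 = 11100011, payload 0011 (4 bits).
Byte 2: 0x82 = 10000010 (10xxxxxx ✓), payload 000010.
Byte 3: 0xBC = 10111100 (10xxxxxx ✓), payload 111100.
Concatenate: 0011000010111100 = 0x30BC (16 bits → U+30BC).

U+30BC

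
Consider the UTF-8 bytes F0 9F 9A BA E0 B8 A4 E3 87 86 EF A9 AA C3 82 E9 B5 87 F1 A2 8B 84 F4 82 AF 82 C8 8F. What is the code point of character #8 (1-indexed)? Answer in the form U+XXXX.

U+102BC2

Offset 0: leading byte 0xF0 = 11110000 → 4-byte char #1 = F0 9F 9A BA.
Offset 4: leading byte 0xE0 = 11100000 → 3-byte char #2 = E0 B8 A4.
Offset 7: leading byte 0xE3 = 11100011 → 3-byte char #3 = E3 87 86.
Offset 10: leading byte 0xEF = 11101111 → 3-byte char #4 = EF A9 AA.
Offset 13: leading byte 0xC3 = 11000011 → 2-byte char #5 = C3 82.
Offset 15: leading byte 0xE9 = 11101001 → 3-byte char #6 = E9 B5 87.
Offset 18: leading byte 0xF1 = 11110001 → 4-byte char #7 = F1 A2 8B 84.
Offset 22: leading byte 0xF4 = 11110100 → 4-byte char #8 = F4 82 AF 82.
Leading byte 0xF4 = 11110100 matches 11110xxx → 4-byte sequence.
Byte 1: 0xF4 = 11110100, payload 100 (3 bits).
Byte 2: 0x82 = 10000010 (10xxxxxx ✓), payload 000010.
Byte 3: 0xAF = 10101111 (10xxxxxx ✓), payload 101111.
Byte 4: 0x82 = 10000010 (10xxxxxx ✓), payload 000010.
Concatenate: 100000010101111000010 = 0x102BC2 (21 bits → U+102BC2).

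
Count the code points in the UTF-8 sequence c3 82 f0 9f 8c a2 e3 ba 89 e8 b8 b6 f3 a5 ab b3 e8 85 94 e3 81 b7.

7

Byte at offset 0: 0xC3 = 11000011 → 2-byte char (#1). Advance 2.
Byte at offset 2: 0xF0 = 11110000 → 4-byte char (#2). Advance 4.
Byte at offset 6: 0xE3 = 11100011 → 3-byte char (#3). Advance 3.
Byte at offset 9: 0xE8 = 11101000 → 3-byte char (#4). Advance 3.
Byte at offset 12: 0xF3 = 11110011 → 4-byte char (#5). Advance 4.
Byte at offset 16: 0xE8 = 11101000 → 3-byte char (#6). Advance 3.
Byte at offset 19: 0xE3 = 11100011 → 3-byte char (#7). Advance 3.
Reached end at offset 22 after 7 code points.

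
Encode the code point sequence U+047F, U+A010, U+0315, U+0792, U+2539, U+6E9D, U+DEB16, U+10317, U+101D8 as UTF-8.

U+047F: 2-byte form → D1 BF.
U+A010: 3-byte form → EA 80 90.
U+0315: 2-byte form → CC 95.
U+0792: 2-byte form → DE 92.
U+2539: 3-byte form → E2 94 B9.
U+6E9D: 3-byte form → E6 BA 9D.
U+DEB16: 4-byte form → F3 9E AC 96.
U+10317: 4-byte form → F0 90 8C 97.
U+101D8: 4-byte form → F0 90 87 98.
Concatenated (27 bytes): D1 BF EA 80 90 CC 95 DE 92 E2 94 B9 E6 BA 9D F3 9E AC 96 F0 90 8C 97 F0 90 87 98.

D1 BF EA 80 90 CC 95 DE 92 E2 94 B9 E6 BA 9D F3 9E AC 96 F0 90 8C 97 F0 90 87 98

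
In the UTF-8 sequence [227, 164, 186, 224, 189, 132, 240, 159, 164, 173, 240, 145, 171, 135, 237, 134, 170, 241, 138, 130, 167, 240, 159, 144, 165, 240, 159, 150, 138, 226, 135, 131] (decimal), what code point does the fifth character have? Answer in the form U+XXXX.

U+D1AA

Offset 0: leading byte 0xE3 = 11100011 → 3-byte char #1 = E3 A4 BA.
Offset 3: leading byte 0xE0 = 11100000 → 3-byte char #2 = E0 BD 84.
Offset 6: leading byte 0xF0 = 11110000 → 4-byte char #3 = F0 9F A4 AD.
Offset 10: leading byte 0xF0 = 11110000 → 4-byte char #4 = F0 91 AB 87.
Offset 14: leading byte 0xED = 11101101 → 3-byte char #5 = ED 86 AA.
Leading byte 0xED = 11101101 matches 1110xxxx → 3-byte sequence.
Byte 1: 0xED = 11101101, payload 1101 (4 bits).
Byte 2: 0x86 = 10000110 (10xxxxxx ✓), payload 000110.
Byte 3: 0xAA = 10101010 (10xxxxxx ✓), payload 101010.
Concatenate: 1101000110101010 = 0xD1AA (16 bits → U+D1AA).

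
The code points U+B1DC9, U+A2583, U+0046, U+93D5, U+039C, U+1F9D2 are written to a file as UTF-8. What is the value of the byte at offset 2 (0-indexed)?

0xB7

U+B1DC9 → 4-byte form F2 B1 B7 89 at offsets 0–3.
Offset 2 falls in char 1's range; it's byte 3 of F2 B1 B7 89 = 0xB7.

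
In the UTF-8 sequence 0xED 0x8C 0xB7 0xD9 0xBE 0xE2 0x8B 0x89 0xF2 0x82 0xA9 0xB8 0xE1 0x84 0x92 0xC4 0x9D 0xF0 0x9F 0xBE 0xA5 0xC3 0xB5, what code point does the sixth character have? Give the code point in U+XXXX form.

Offset 0: leading byte 0xED = 11101101 → 3-byte char #1 = ED 8C B7.
Offset 3: leading byte 0xD9 = 11011001 → 2-byte char #2 = D9 BE.
Offset 5: leading byte 0xE2 = 11100010 → 3-byte char #3 = E2 8B 89.
Offset 8: leading byte 0xF2 = 11110010 → 4-byte char #4 = F2 82 A9 B8.
Offset 12: leading byte 0xE1 = 11100001 → 3-byte char #5 = E1 84 92.
Offset 15: leading byte 0xC4 = 11000100 → 2-byte char #6 = C4 9D.
Leading byte 0xC4 = 11000100 matches 110xxxxx → 2-byte sequence.
Byte 1: 0xC4 = 11000100, payload 00100 (5 bits).
Byte 2: 0x9D = 10011101 (10xxxxxx ✓), payload 011101.
Concatenate: 00100011101 = 0x11D (11 bits → U+011D).

U+011D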